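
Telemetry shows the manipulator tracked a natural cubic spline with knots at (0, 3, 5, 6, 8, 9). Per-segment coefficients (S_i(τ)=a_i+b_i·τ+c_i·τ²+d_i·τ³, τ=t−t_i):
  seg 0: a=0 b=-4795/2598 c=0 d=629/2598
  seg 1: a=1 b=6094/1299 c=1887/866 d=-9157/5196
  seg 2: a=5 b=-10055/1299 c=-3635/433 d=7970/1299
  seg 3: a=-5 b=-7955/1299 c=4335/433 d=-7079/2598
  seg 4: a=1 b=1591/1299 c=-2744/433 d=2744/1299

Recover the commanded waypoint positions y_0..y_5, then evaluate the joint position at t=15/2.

y_0=0 y_1=1 y_2=5 y_3=-5 y_4=1 y_5=-2
S(15/2) = -5931/6928

y_0 = S_0(0) = a_0 = 0
y_1 = S_1(0) = a_1 = 1
y_2 = S_2(0) = a_2 = 5
y_3 = S_3(0) = a_3 = -5
y_4 = S_4(0) = a_4 = 1
y_5 = S_4(1) = -2
t_q=15/2 is in segment 3 (τ=3/2); S_3(τ)=-5931/6928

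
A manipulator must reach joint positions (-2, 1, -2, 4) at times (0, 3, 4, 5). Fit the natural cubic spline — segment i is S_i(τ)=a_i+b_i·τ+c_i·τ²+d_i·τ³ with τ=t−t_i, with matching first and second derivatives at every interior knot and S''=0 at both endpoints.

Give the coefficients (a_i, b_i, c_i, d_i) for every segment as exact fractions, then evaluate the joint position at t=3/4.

  seg 0: a=-2 b=106/31 c=0 d=-25/93
  seg 1: a=1 b=-119/31 c=-75/31 d=101/31
  seg 2: a=-2 b=34/31 c=228/31 d=-76/31
S(3/4) = 895/1984

Δ: Δ0=1, Δ1=-3, Δ2=6
row 1: diag=8, rhs=-24; c'=1/8, d'=-3
row 2: denom=4−1·1/8=31/8; d'=(54−1·-3)/(31/8)=456/31
back: M2=456/31
back: M1=-3−1/8·456/31=-150/31
M: M0=0, M1=-150/31, M2=456/31, M3=0
seg 0: a=-2, c=M0/2=0, d=(M1−M0)/(6·3)=-25/93, b=Δ0−h0·(2M0+M1)/6=106/31
seg 1: a=1, c=M1/2=-75/31, d=(M2−M1)/(6·1)=101/31, b=Δ1−h1·(2M1+M2)/6=-119/31
seg 2: a=-2, c=M2/2=228/31, d=(M3−M2)/(6·1)=-76/31, b=Δ2−h2·(2M2+M3)/6=34/31
t_q=3/4 → seg 0, τ=3/4; S=-2+106/31·τ+0·τ²+-25/93·τ³=895/1984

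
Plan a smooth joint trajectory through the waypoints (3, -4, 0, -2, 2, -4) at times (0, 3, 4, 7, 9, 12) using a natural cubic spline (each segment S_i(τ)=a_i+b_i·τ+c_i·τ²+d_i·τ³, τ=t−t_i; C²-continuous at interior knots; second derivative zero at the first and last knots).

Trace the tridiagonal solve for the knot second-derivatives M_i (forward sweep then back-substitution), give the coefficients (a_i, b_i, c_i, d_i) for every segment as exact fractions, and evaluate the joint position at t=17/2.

  seg 0: a=3 b=-4495/888 c=0 d=2423/7992
  seg 1: a=-4 b=1387/444 c=2423/888 d=-1645/888
  seg 2: a=0 b=895/296 c=-314/111 d=4259/7992
  seg 3: a=-2 b=65/148 c=1747/888 d=-527/888
  seg 4: a=2 b=527/444 c=-1415/888 d=1415/7992
S(17/2) = 2563/2368

Δ: Δ0=-7/3, Δ1=4, Δ2=-2/3, Δ3=2, Δ4=-2
row 1: diag=8, rhs=38; c'=1/8, d'=19/4
row 2: denom=8−1·1/8=63/8; d'=(-28−1·19/4)/(63/8)=-262/63
row 3: denom=10−3·8/21=62/7; d'=(16−3·-262/63)/(62/7)=299/93
row 4: denom=10−2·7/31=296/31; d'=(-24−2·299/93)/(296/31)=-1415/444
back: M4=-1415/444
back: M3=299/93−7/31·-1415/444=1747/444
back: M2=-262/63−8/21·1747/444=-628/111
back: M1=19/4−1/8·-628/111=2423/444
M: M0=0, M1=2423/444, M2=-628/111, M3=1747/444, M4=-1415/444, M5=0
seg 0: a=3, c=M0/2=0, d=(M1−M0)/(6·3)=2423/7992, b=Δ0−h0·(2M0+M1)/6=-4495/888
seg 1: a=-4, c=M1/2=2423/888, d=(M2−M1)/(6·1)=-1645/888, b=Δ1−h1·(2M1+M2)/6=1387/444
seg 2: a=0, c=M2/2=-314/111, d=(M3−M2)/(6·3)=4259/7992, b=Δ2−h2·(2M2+M3)/6=895/296
seg 3: a=-2, c=M3/2=1747/888, d=(M4−M3)/(6·2)=-527/888, b=Δ3−h3·(2M3+M4)/6=65/148
seg 4: a=2, c=M4/2=-1415/888, d=(M5−M4)/(6·3)=1415/7992, b=Δ4−h4·(2M4+M5)/6=527/444
t_q=17/2 → seg 3, τ=3/2; S=-2+65/148·τ+1747/888·τ²+-527/888·τ³=2563/2368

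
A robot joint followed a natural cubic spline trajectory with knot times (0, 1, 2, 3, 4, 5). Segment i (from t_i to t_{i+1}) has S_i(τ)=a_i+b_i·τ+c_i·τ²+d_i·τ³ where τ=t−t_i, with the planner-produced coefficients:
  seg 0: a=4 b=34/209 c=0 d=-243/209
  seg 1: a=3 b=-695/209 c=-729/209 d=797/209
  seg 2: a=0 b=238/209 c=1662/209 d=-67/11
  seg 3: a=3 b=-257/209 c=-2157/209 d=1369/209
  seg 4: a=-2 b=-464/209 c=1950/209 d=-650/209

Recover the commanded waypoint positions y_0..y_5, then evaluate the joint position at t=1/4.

y_0 = S_0(0) = a_0 = 4
y_1 = S_1(0) = a_1 = 3
y_2 = S_2(0) = a_2 = 0
y_3 = S_3(0) = a_3 = 3
y_4 = S_4(0) = a_4 = -2
y_5 = S_4(1) = 2
t_q=1/4 is in segment 0 (τ=1/4); S_0(τ)=53805/13376

y_0=4 y_1=3 y_2=0 y_3=3 y_4=-2 y_5=2
S(1/4) = 53805/13376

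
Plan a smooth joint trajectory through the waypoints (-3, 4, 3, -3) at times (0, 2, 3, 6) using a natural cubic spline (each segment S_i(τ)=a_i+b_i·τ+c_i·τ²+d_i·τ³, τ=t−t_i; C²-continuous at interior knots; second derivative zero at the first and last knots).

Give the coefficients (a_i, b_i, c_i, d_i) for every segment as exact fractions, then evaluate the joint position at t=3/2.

Δ: Δ0=7/2, Δ1=-1, Δ2=-2
row 1: diag=6, rhs=-27; c'=1/6, d'=-9/2
row 2: denom=8−1·1/6=47/6; d'=(-6−1·-9/2)/(47/6)=-9/47
back: M2=-9/47
back: M1=-9/2−1/6·-9/47=-210/47
M: M0=0, M1=-210/47, M2=-9/47, M3=0
seg 0: a=-3, c=M0/2=0, d=(M1−M0)/(6·2)=-35/94, b=Δ0−h0·(2M0+M1)/6=469/94
seg 1: a=4, c=M1/2=-105/47, d=(M2−M1)/(6·1)=67/94, b=Δ1−h1·(2M1+M2)/6=49/94
seg 2: a=3, c=M2/2=-9/94, d=(M3−M2)/(6·3)=1/94, b=Δ2−h2·(2M2+M3)/6=-85/47
t_q=3/2 → seg 0, τ=3/2; S=-3+469/94·τ+0·τ²+-35/94·τ³=2427/752

  seg 0: a=-3 b=469/94 c=0 d=-35/94
  seg 1: a=4 b=49/94 c=-105/47 d=67/94
  seg 2: a=3 b=-85/47 c=-9/94 d=1/94
S(3/2) = 2427/752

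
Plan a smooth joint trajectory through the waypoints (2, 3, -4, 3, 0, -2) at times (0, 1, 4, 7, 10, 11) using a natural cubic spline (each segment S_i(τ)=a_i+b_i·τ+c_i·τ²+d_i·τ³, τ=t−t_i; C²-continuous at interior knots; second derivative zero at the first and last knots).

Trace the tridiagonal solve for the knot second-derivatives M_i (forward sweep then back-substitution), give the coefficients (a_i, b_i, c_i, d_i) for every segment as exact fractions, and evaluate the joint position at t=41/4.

Δ: Δ0=1, Δ1=-7/3, Δ2=7/3, Δ3=-1, Δ4=-2
row 1: diag=8, rhs=-20; c'=3/8, d'=-5/2
row 2: denom=12−3·3/8=87/8; d'=(28−3·-5/2)/(87/8)=284/87
row 3: denom=12−3·8/29=324/29; d'=(-20−3·284/87)/(324/29)=-8/3
row 4: denom=8−3·29/108=259/36; d'=(-6−3·-8/3)/(259/36)=72/259
back: M4=72/259
back: M3=-8/3−29/108·72/259=-710/259
back: M2=284/87−8/29·-710/259=3124/777
back: M1=-5/2−3/8·3124/777=-1038/259
M: M0=0, M1=-1038/259, M2=3124/777, M3=-710/259, M4=72/259, M5=0
seg 0: a=2, c=M0/2=0, d=(M1−M0)/(6·1)=-173/259, b=Δ0−h0·(2M0+M1)/6=432/259
seg 1: a=3, c=M1/2=-519/259, d=(M2−M1)/(6·3)=3119/6993, b=Δ1−h1·(2M1+M2)/6=-87/259
seg 2: a=-4, c=M2/2=1562/777, d=(M3−M2)/(6·3)=-71/189, b=Δ2−h2·(2M2+M3)/6=-82/259
seg 3: a=3, c=M3/2=-355/259, d=(M4−M3)/(6·3)=391/2331, b=Δ3−h3·(2M3+M4)/6=415/259
seg 4: a=0, c=M4/2=36/259, d=(M5−M4)/(6·1)=-12/259, b=Δ4−h4·(2M4+M5)/6=-542/259
t_q=41/4 → seg 4, τ=1/4; S=0+-542/259·τ+36/259·τ²+-12/259·τ³=-305/592

  seg 0: a=2 b=432/259 c=0 d=-173/259
  seg 1: a=3 b=-87/259 c=-519/259 d=3119/6993
  seg 2: a=-4 b=-82/259 c=1562/777 d=-71/189
  seg 3: a=3 b=415/259 c=-355/259 d=391/2331
  seg 4: a=0 b=-542/259 c=36/259 d=-12/259
S(41/4) = -305/592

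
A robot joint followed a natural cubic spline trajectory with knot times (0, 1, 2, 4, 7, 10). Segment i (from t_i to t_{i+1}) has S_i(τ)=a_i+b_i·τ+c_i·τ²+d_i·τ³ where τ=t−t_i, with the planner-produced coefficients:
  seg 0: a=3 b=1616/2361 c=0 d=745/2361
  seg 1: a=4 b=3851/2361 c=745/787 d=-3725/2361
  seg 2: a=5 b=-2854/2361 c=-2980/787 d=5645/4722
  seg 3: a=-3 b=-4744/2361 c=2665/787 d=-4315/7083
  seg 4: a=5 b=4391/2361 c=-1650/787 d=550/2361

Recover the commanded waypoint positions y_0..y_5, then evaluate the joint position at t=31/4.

y_0=3 y_1=4 y_2=5 y_3=-3 y_4=5 y_5=-2
S(31/4) = 133823/25184

y_0 = S_0(0) = a_0 = 3
y_1 = S_1(0) = a_1 = 4
y_2 = S_2(0) = a_2 = 5
y_3 = S_3(0) = a_3 = -3
y_4 = S_4(0) = a_4 = 5
y_5 = S_4(3) = -2
t_q=31/4 is in segment 4 (τ=3/4); S_4(τ)=133823/25184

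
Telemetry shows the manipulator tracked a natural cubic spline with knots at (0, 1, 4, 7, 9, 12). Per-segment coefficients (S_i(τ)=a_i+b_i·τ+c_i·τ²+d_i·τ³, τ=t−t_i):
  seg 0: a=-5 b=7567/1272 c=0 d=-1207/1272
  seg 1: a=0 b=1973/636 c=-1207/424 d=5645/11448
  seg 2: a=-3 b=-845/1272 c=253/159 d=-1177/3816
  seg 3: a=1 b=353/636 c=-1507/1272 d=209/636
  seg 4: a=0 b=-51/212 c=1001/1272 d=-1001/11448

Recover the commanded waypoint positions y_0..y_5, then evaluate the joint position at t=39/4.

y_0 = S_0(0) = a_0 = -5
y_1 = S_1(0) = a_1 = 0
y_2 = S_2(0) = a_2 = -3
y_3 = S_3(0) = a_3 = 1
y_4 = S_4(0) = a_4 = 0
y_5 = S_4(3) = 4
t_q=39/4 is in segment 4 (τ=3/4); S_4(τ)=6115/27136

y_0=-5 y_1=0 y_2=-3 y_3=1 y_4=0 y_5=4
S(39/4) = 6115/27136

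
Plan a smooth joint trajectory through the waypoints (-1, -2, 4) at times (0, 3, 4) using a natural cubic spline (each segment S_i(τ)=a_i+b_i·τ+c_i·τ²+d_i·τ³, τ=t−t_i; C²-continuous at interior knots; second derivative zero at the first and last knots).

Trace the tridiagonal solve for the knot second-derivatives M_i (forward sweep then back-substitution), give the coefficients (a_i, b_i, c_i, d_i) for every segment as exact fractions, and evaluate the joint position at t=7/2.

Δ: Δ0=-1/3, Δ1=6
row 1: diag=8, rhs=38; c'=1/8, d'=19/4
back: M1=19/4
M: M0=0, M1=19/4, M2=0
seg 0: a=-1, c=M0/2=0, d=(M1−M0)/(6·3)=19/72, b=Δ0−h0·(2M0+M1)/6=-65/24
seg 1: a=-2, c=M1/2=19/8, d=(M2−M1)/(6·1)=-19/24, b=Δ1−h1·(2M1+M2)/6=53/12
t_q=7/2 → seg 1, τ=1/2; S=-2+53/12·τ+19/8·τ²+-19/24·τ³=45/64

  seg 0: a=-1 b=-65/24 c=0 d=19/72
  seg 1: a=-2 b=53/12 c=19/8 d=-19/24
S(7/2) = 45/64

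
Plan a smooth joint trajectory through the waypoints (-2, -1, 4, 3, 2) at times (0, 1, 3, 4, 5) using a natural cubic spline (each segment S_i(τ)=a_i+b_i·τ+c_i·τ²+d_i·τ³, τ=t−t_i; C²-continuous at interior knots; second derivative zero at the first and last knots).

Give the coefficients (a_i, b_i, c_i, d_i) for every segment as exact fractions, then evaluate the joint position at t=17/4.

Δ: Δ0=1, Δ1=5/2, Δ2=-1, Δ3=-1
row 1: diag=6, rhs=9; c'=1/3, d'=3/2
row 2: denom=6−2·1/3=16/3; d'=(-21−2·3/2)/(16/3)=-9/2
row 3: denom=4−1·3/16=61/16; d'=(0−1·-9/2)/(61/16)=72/61
back: M3=72/61
back: M2=-9/2−3/16·72/61=-288/61
back: M1=3/2−1/3·-288/61=375/122
M: M0=0, M1=375/122, M2=-288/61, M3=72/61, M4=0
seg 0: a=-2, c=M0/2=0, d=(M1−M0)/(6·1)=125/244, b=Δ0−h0·(2M0+M1)/6=119/244
seg 1: a=-1, c=M1/2=375/244, d=(M2−M1)/(6·2)=-317/488, b=Δ1−h1·(2M1+M2)/6=247/122
seg 2: a=4, c=M2/2=-144/61, d=(M3−M2)/(6·1)=60/61, b=Δ2−h2·(2M2+M3)/6=23/61
seg 3: a=3, c=M3/2=36/61, d=(M4−M3)/(6·1)=-12/61, b=Δ3−h3·(2M3+M4)/6=-85/61
t_q=17/4 → seg 3, τ=1/4; S=3+-85/61·τ+36/61·τ²+-12/61·τ³=2621/976

  seg 0: a=-2 b=119/244 c=0 d=125/244
  seg 1: a=-1 b=247/122 c=375/244 d=-317/488
  seg 2: a=4 b=23/61 c=-144/61 d=60/61
  seg 3: a=3 b=-85/61 c=36/61 d=-12/61
S(17/4) = 2621/976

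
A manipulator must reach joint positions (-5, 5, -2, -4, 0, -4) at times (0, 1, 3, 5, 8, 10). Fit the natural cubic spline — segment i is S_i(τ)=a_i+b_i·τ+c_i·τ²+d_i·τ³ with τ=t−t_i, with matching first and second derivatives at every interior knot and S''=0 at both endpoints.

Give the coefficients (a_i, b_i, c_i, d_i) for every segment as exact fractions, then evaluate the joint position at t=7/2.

Δ: Δ0=10, Δ1=-7/2, Δ2=-1, Δ3=4/3, Δ4=-2
row 1: diag=6, rhs=-81; c'=1/3, d'=-27/2
row 2: denom=8−2·1/3=22/3; d'=(15−2·-27/2)/(22/3)=63/11
row 3: denom=10−2·3/11=104/11; d'=(14−2·63/11)/(104/11)=7/26
row 4: denom=10−3·33/104=941/104; d'=(-20−3·7/26)/(941/104)=-2164/941
back: M4=-2164/941
back: M3=7/26−33/104·-2164/941=940/941
back: M2=63/11−3/11·940/941=5133/941
back: M1=-27/2−1/3·5133/941=-28829/1882
M: M0=0, M1=-28829/1882, M2=5133/941, M3=940/941, M4=-2164/941, M5=0
seg 0: a=-5, c=M0/2=0, d=(M1−M0)/(6·1)=-28829/11292, b=Δ0−h0·(2M0+M1)/6=141749/11292
seg 1: a=5, c=M1/2=-28829/3764, d=(M2−M1)/(6·2)=39095/22584, b=Δ1−h1·(2M1+M2)/6=27631/5646
seg 2: a=-2, c=M2/2=5133/1882, d=(M3−M2)/(6·2)=-4193/11292, b=Δ2−h2·(2M2+M3)/6=-14029/2823
seg 3: a=-4, c=M3/2=470/941, d=(M4−M3)/(6·3)=-1552/8469, b=Δ3−h3·(2M3+M4)/6=4190/2823
seg 4: a=0, c=M4/2=-1082/941, d=(M5−M4)/(6·2)=541/2823, b=Δ4−h4·(2M4+M5)/6=-1318/2823
t_q=7/2 → seg 2, τ=1/2; S=-2+-14029/2823·τ+5133/1882·τ²+-4193/11292·τ³=-115911/30112

  seg 0: a=-5 b=141749/11292 c=0 d=-28829/11292
  seg 1: a=5 b=27631/5646 c=-28829/3764 d=39095/22584
  seg 2: a=-2 b=-14029/2823 c=5133/1882 d=-4193/11292
  seg 3: a=-4 b=4190/2823 c=470/941 d=-1552/8469
  seg 4: a=0 b=-1318/2823 c=-1082/941 d=541/2823
S(7/2) = -115911/30112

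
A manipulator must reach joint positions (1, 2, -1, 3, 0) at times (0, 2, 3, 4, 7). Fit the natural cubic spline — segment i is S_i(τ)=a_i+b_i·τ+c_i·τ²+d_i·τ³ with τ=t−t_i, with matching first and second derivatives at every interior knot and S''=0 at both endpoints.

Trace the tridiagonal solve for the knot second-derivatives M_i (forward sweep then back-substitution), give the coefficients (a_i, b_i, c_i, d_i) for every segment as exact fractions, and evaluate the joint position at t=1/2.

  seg 0: a=1 b=214/89 c=0 d=-339/712
  seg 1: a=2 b=-589/178 c=-1017/356 d=1127/356
  seg 2: a=-1 b=169/356 c=591/89 d=-1109/356
  seg 3: a=3 b=785/178 c=-963/356 d=107/356
S(1/2) = 12205/5696

Δ: Δ0=1/2, Δ1=-3, Δ2=4, Δ3=-1
row 1: diag=6, rhs=-21; c'=1/6, d'=-7/2
row 2: denom=4−1·1/6=23/6; d'=(42−1·-7/2)/(23/6)=273/23
row 3: denom=8−1·6/23=178/23; d'=(-30−1·273/23)/(178/23)=-963/178
back: M3=-963/178
back: M2=273/23−6/23·-963/178=1182/89
back: M1=-7/2−1/6·1182/89=-1017/178
M: M0=0, M1=-1017/178, M2=1182/89, M3=-963/178, M4=0
seg 0: a=1, c=M0/2=0, d=(M1−M0)/(6·2)=-339/712, b=Δ0−h0·(2M0+M1)/6=214/89
seg 1: a=2, c=M1/2=-1017/356, d=(M2−M1)/(6·1)=1127/356, b=Δ1−h1·(2M1+M2)/6=-589/178
seg 2: a=-1, c=M2/2=591/89, d=(M3−M2)/(6·1)=-1109/356, b=Δ2−h2·(2M2+M3)/6=169/356
seg 3: a=3, c=M3/2=-963/356, d=(M4−M3)/(6·3)=107/356, b=Δ3−h3·(2M3+M4)/6=785/178
t_q=1/2 → seg 0, τ=1/2; S=1+214/89·τ+0·τ²+-339/712·τ³=12205/5696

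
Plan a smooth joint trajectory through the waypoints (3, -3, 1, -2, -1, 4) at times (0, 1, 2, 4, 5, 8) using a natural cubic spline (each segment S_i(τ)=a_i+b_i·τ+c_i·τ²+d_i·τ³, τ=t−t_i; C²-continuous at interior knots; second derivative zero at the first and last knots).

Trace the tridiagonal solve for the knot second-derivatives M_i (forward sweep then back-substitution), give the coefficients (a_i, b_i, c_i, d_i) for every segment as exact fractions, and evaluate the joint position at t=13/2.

Δ: Δ0=-6, Δ1=4, Δ2=-3/2, Δ3=1, Δ4=5/3
row 1: diag=4, rhs=60; c'=1/4, d'=15
row 2: denom=6−1·1/4=23/4; d'=(-33−1·15)/(23/4)=-192/23
row 3: denom=6−2·8/23=122/23; d'=(15−2·-192/23)/(122/23)=729/122
row 4: denom=8−1·23/122=953/122; d'=(4−1·729/122)/(953/122)=-241/953
back: M4=-241/953
back: M3=729/122−23/122·-241/953=5740/953
back: M2=-192/23−8/23·5740/953=-9952/953
back: M1=15−1/4·-9952/953=16783/953
M: M0=0, M1=16783/953, M2=-9952/953, M3=5740/953, M4=-241/953, M5=0
seg 0: a=3, c=M0/2=0, d=(M1−M0)/(6·1)=16783/5718, b=Δ0−h0·(2M0+M1)/6=-51091/5718
seg 1: a=-3, c=M1/2=16783/1906, d=(M2−M1)/(6·1)=-26735/5718, b=Δ1−h1·(2M1+M2)/6=-371/2859
seg 2: a=1, c=M2/2=-4976/953, d=(M3−M2)/(6·2)=3923/2859, b=Δ2−h2·(2M2+M3)/6=19751/5718
seg 3: a=-2, c=M3/2=2870/953, d=(M4−M3)/(6·1)=-5981/5718, b=Δ3−h3·(2M3+M4)/6=-5521/5718
seg 4: a=-1, c=M4/2=-241/1906, d=(M5−M4)/(6·3)=241/17154, b=Δ4−h4·(2M4+M5)/6=5488/2859
t_q=13/2 → seg 4, τ=3/2; S=-1+5488/2859·τ+-241/1906·τ²+241/17154·τ³=25041/15248

  seg 0: a=3 b=-51091/5718 c=0 d=16783/5718
  seg 1: a=-3 b=-371/2859 c=16783/1906 d=-26735/5718
  seg 2: a=1 b=19751/5718 c=-4976/953 d=3923/2859
  seg 3: a=-2 b=-5521/5718 c=2870/953 d=-5981/5718
  seg 4: a=-1 b=5488/2859 c=-241/1906 d=241/17154
S(13/2) = 25041/15248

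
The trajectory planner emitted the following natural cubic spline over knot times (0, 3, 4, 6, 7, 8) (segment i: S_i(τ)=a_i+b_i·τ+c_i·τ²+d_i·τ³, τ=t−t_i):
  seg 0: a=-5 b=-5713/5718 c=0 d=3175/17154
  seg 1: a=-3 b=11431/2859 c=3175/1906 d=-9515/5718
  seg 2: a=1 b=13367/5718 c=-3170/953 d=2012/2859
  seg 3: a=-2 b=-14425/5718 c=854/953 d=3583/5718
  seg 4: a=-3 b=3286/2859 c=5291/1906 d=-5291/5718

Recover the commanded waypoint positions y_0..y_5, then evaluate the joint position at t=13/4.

y_0 = S_0(0) = a_0 = -5
y_1 = S_1(0) = a_1 = -3
y_2 = S_2(0) = a_2 = 1
y_3 = S_3(0) = a_3 = -2
y_4 = S_4(0) = a_4 = -3
y_5 = S_4(1) = 0
t_q=13/4 is in segment 1 (τ=1/4); S_1(τ)=-234493/121984

y_0=-5 y_1=-3 y_2=1 y_3=-2 y_4=-3 y_5=0
S(13/4) = -234493/121984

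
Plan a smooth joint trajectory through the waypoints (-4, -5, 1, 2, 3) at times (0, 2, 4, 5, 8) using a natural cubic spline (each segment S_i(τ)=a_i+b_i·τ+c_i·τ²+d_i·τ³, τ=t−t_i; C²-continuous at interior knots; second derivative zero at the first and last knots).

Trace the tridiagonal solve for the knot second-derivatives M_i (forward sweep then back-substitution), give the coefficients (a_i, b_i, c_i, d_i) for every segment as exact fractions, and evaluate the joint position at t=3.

  seg 0: a=-4 b=-1687/1032 c=0 d=1171/4128
  seg 1: a=-5 b=913/516 c=1171/688 d=-2243/4128
  seg 2: a=1 b=2123/1032 c=-67/43 d=517/1032
  seg 3: a=2 b=229/516 c=-19/344 d=19/3096
S(3) = -2851/1376

Δ: Δ0=-1/2, Δ1=3, Δ2=1, Δ3=1/3
row 1: diag=8, rhs=21; c'=1/4, d'=21/8
row 2: denom=6−2·1/4=11/2; d'=(-12−2·21/8)/(11/2)=-69/22
row 3: denom=8−1·2/11=86/11; d'=(-4−1·-69/22)/(86/11)=-19/172
back: M3=-19/172
back: M2=-69/22−2/11·-19/172=-134/43
back: M1=21/8−1/4·-134/43=1171/344
M: M0=0, M1=1171/344, M2=-134/43, M3=-19/172, M4=0
seg 0: a=-4, c=M0/2=0, d=(M1−M0)/(6·2)=1171/4128, b=Δ0−h0·(2M0+M1)/6=-1687/1032
seg 1: a=-5, c=M1/2=1171/688, d=(M2−M1)/(6·2)=-2243/4128, b=Δ1−h1·(2M1+M2)/6=913/516
seg 2: a=1, c=M2/2=-67/43, d=(M3−M2)/(6·1)=517/1032, b=Δ2−h2·(2M2+M3)/6=2123/1032
seg 3: a=2, c=M3/2=-19/344, d=(M4−M3)/(6·3)=19/3096, b=Δ3−h3·(2M3+M4)/6=229/516
t_q=3 → seg 1, τ=1; S=-5+913/516·τ+1171/688·τ²+-2243/4128·τ³=-2851/1376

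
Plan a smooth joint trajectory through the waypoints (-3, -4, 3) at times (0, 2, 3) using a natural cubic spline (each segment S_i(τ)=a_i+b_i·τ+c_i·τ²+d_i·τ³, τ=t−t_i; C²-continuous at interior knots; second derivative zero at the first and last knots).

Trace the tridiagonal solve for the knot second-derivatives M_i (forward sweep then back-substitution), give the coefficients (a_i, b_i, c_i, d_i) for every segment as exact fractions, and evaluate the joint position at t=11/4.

  seg 0: a=-3 b=-3 c=0 d=5/8
  seg 1: a=-4 b=9/2 c=15/4 d=-5/4
S(11/4) = 245/256

Δ: Δ0=-1/2, Δ1=7
row 1: diag=6, rhs=45; c'=1/6, d'=15/2
back: M1=15/2
M: M0=0, M1=15/2, M2=0
seg 0: a=-3, c=M0/2=0, d=(M1−M0)/(6·2)=5/8, b=Δ0−h0·(2M0+M1)/6=-3
seg 1: a=-4, c=M1/2=15/4, d=(M2−M1)/(6·1)=-5/4, b=Δ1−h1·(2M1+M2)/6=9/2
t_q=11/4 → seg 1, τ=3/4; S=-4+9/2·τ+15/4·τ²+-5/4·τ³=245/256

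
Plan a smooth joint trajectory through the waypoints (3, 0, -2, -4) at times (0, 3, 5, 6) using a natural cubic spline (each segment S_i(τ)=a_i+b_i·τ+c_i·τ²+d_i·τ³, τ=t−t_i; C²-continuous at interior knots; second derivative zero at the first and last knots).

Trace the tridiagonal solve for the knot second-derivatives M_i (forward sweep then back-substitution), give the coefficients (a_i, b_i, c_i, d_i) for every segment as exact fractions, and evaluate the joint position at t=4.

Δ: Δ0=-1, Δ1=-1, Δ2=-2
row 1: diag=10, rhs=0; c'=1/5, d'=0
row 2: denom=6−2·1/5=28/5; d'=(-6−2·0)/(28/5)=-15/14
back: M2=-15/14
back: M1=0−1/5·-15/14=3/14
M: M0=0, M1=3/14, M2=-15/14, M3=0
seg 0: a=3, c=M0/2=0, d=(M1−M0)/(6·3)=1/84, b=Δ0−h0·(2M0+M1)/6=-31/28
seg 1: a=0, c=M1/2=3/28, d=(M2−M1)/(6·2)=-3/28, b=Δ1−h1·(2M1+M2)/6=-11/14
seg 2: a=-2, c=M2/2=-15/28, d=(M3−M2)/(6·1)=5/28, b=Δ2−h2·(2M2+M3)/6=-23/14
t_q=4 → seg 1, τ=1; S=0+-11/14·τ+3/28·τ²+-3/28·τ³=-11/14

  seg 0: a=3 b=-31/28 c=0 d=1/84
  seg 1: a=0 b=-11/14 c=3/28 d=-3/28
  seg 2: a=-2 b=-23/14 c=-15/28 d=5/28
S(4) = -11/14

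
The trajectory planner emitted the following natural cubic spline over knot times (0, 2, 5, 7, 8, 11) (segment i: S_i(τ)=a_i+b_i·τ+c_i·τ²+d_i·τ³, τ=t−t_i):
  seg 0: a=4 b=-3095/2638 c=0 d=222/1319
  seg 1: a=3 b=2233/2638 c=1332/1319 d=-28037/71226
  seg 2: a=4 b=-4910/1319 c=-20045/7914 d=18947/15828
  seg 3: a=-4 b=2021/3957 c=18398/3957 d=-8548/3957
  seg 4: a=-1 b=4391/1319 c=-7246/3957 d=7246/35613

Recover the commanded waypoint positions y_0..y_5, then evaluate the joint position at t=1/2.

y_0=4 y_1=3 y_2=4 y_3=-4 y_4=-1 y_5=-2
S(1/2) = 4530/1319

y_0 = S_0(0) = a_0 = 4
y_1 = S_1(0) = a_1 = 3
y_2 = S_2(0) = a_2 = 4
y_3 = S_3(0) = a_3 = -4
y_4 = S_4(0) = a_4 = -1
y_5 = S_4(3) = -2
t_q=1/2 is in segment 0 (τ=1/2); S_0(τ)=4530/1319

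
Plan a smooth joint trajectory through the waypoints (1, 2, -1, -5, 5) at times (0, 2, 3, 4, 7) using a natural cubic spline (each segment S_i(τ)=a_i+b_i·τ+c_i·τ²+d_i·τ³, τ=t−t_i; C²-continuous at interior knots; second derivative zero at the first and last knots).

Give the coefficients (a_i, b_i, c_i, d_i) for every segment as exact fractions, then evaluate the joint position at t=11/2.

Δ: Δ0=1/2, Δ1=-3, Δ2=-4, Δ3=10/3
row 1: diag=6, rhs=-21; c'=1/6, d'=-7/2
row 2: denom=4−1·1/6=23/6; d'=(-6−1·-7/2)/(23/6)=-15/23
row 3: denom=8−1·6/23=178/23; d'=(44−1·-15/23)/(178/23)=1027/178
back: M3=1027/178
back: M2=-15/23−6/23·1027/178=-192/89
back: M1=-7/2−1/6·-192/89=-559/178
M: M0=0, M1=-559/178, M2=-192/89, M3=1027/178, M4=0
seg 0: a=1, c=M0/2=0, d=(M1−M0)/(6·2)=-559/2136, b=Δ0−h0·(2M0+M1)/6=413/267
seg 1: a=2, c=M1/2=-559/356, d=(M2−M1)/(6·1)=175/1068, b=Δ1−h1·(2M1+M2)/6=-851/534
seg 2: a=-1, c=M2/2=-96/89, d=(M3−M2)/(6·1)=1411/1068, b=Δ2−h2·(2M2+M3)/6=-4531/1068
seg 3: a=-5, c=M3/2=1027/356, d=(M4−M3)/(6·3)=-1027/3204, b=Δ3−h3·(2M3+M4)/6=-1301/534
t_q=11/2 → seg 3, τ=3/2; S=-5+-1301/534·τ+1027/356·τ²+-1027/3204·τ³=-9243/2848

  seg 0: a=1 b=413/267 c=0 d=-559/2136
  seg 1: a=2 b=-851/534 c=-559/356 d=175/1068
  seg 2: a=-1 b=-4531/1068 c=-96/89 d=1411/1068
  seg 3: a=-5 b=-1301/534 c=1027/356 d=-1027/3204
S(11/2) = -9243/2848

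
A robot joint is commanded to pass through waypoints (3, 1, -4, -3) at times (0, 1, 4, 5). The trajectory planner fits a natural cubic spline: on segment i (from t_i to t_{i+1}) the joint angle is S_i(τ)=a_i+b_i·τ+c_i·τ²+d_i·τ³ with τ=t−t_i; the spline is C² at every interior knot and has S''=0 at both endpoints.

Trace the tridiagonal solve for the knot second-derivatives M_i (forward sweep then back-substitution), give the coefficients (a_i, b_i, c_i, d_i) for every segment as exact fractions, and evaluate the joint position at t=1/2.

  seg 0: a=3 b=-314/165 c=0 d=-16/165
  seg 1: a=1 b=-362/165 c=-16/55 d=7/45
  seg 2: a=-4 b=43/165 c=61/55 d=-61/165
S(1/2) = 112/55

Δ: Δ0=-2, Δ1=-5/3, Δ2=1
row 1: diag=8, rhs=2; c'=3/8, d'=1/4
row 2: denom=8−3·3/8=55/8; d'=(16−3·1/4)/(55/8)=122/55
back: M2=122/55
back: M1=1/4−3/8·122/55=-32/55
M: M0=0, M1=-32/55, M2=122/55, M3=0
seg 0: a=3, c=M0/2=0, d=(M1−M0)/(6·1)=-16/165, b=Δ0−h0·(2M0+M1)/6=-314/165
seg 1: a=1, c=M1/2=-16/55, d=(M2−M1)/(6·3)=7/45, b=Δ1−h1·(2M1+M2)/6=-362/165
seg 2: a=-4, c=M2/2=61/55, d=(M3−M2)/(6·1)=-61/165, b=Δ2−h2·(2M2+M3)/6=43/165
t_q=1/2 → seg 0, τ=1/2; S=3+-314/165·τ+0·τ²+-16/165·τ³=112/55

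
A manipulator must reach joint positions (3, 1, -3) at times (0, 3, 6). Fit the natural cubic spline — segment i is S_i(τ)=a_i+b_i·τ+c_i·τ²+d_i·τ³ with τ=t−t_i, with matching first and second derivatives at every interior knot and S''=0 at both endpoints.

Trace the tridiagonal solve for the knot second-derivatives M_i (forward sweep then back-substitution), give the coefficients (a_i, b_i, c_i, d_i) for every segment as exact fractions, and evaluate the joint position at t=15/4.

Δ: Δ0=-2/3, Δ1=-4/3
row 1: diag=12, rhs=-4; c'=1/4, d'=-1/3
back: M1=-1/3
M: M0=0, M1=-1/3, M2=0
seg 0: a=3, c=M0/2=0, d=(M1−M0)/(6·3)=-1/54, b=Δ0−h0·(2M0+M1)/6=-1/2
seg 1: a=1, c=M1/2=-1/6, d=(M2−M1)/(6·3)=1/54, b=Δ1−h1·(2M1+M2)/6=-1
t_q=15/4 → seg 1, τ=3/4; S=1+-1·τ+-1/6·τ²+1/54·τ³=21/128

  seg 0: a=3 b=-1/2 c=0 d=-1/54
  seg 1: a=1 b=-1 c=-1/6 d=1/54
S(15/4) = 21/128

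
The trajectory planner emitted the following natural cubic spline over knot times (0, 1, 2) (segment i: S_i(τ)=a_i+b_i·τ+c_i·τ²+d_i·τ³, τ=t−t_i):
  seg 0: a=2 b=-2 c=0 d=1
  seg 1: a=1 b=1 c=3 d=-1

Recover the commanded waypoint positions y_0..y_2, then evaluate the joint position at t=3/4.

y_0=2 y_1=1 y_2=4
S(3/4) = 59/64

y_0 = S_0(0) = a_0 = 2
y_1 = S_1(0) = a_1 = 1
y_2 = S_1(1) = 4
t_q=3/4 is in segment 0 (τ=3/4); S_0(τ)=59/64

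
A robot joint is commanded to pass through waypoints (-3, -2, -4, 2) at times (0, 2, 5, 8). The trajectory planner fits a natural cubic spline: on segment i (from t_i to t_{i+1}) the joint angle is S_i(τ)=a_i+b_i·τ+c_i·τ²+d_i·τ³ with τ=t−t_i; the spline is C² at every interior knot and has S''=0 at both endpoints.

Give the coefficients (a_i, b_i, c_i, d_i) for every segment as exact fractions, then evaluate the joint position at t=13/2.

Δ: Δ0=1/2, Δ1=-2/3, Δ2=2
row 1: diag=10, rhs=-7; c'=3/10, d'=-7/10
row 2: denom=12−3·3/10=111/10; d'=(16−3·-7/10)/(111/10)=181/111
back: M2=181/111
back: M1=-7/10−3/10·181/111=-44/37
M: M0=0, M1=-44/37, M2=181/111, M3=0
seg 0: a=-3, c=M0/2=0, d=(M1−M0)/(6·2)=-11/111, b=Δ0−h0·(2M0+M1)/6=199/222
seg 1: a=-2, c=M1/2=-22/37, d=(M2−M1)/(6·3)=313/1998, b=Δ1−h1·(2M1+M2)/6=-65/222
seg 2: a=-4, c=M2/2=181/222, d=(M3−M2)/(6·3)=-181/1998, b=Δ2−h2·(2M2+M3)/6=41/111
t_q=13/2 → seg 2, τ=3/2; S=-4+41/111·τ+181/222·τ²+-181/1998·τ³=-1135/592

  seg 0: a=-3 b=199/222 c=0 d=-11/111
  seg 1: a=-2 b=-65/222 c=-22/37 d=313/1998
  seg 2: a=-4 b=41/111 c=181/222 d=-181/1998
S(13/2) = -1135/592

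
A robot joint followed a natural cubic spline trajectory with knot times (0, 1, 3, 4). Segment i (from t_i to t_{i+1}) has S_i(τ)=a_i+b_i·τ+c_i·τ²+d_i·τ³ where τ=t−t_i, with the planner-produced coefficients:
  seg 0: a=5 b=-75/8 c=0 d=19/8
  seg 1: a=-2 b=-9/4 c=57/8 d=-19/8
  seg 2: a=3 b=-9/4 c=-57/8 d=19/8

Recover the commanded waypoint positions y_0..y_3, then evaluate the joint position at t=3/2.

y_0 = S_0(0) = a_0 = 5
y_1 = S_1(0) = a_1 = -2
y_2 = S_2(0) = a_2 = 3
y_3 = S_2(1) = -4
t_q=3/2 is in segment 1 (τ=1/2); S_1(τ)=-105/64

y_0=5 y_1=-2 y_2=3 y_3=-4
S(3/2) = -105/64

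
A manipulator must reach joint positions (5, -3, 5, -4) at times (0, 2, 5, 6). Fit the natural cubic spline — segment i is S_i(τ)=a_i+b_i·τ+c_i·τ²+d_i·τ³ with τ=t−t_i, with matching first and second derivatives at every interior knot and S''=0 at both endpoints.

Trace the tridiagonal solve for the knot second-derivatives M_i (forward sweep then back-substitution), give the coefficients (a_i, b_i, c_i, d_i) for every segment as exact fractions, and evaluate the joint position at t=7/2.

  seg 0: a=5 b=-1382/213 c=0 d=265/426
  seg 1: a=-3 b=208/213 c=265/71 d=-75/71
  seg 2: a=5 b=-1097/213 c=-410/71 d=410/213
S(7/2) = 1873/568

Δ: Δ0=-4, Δ1=8/3, Δ2=-9
row 1: diag=10, rhs=40; c'=3/10, d'=4
row 2: denom=8−3·3/10=71/10; d'=(-70−3·4)/(71/10)=-820/71
back: M2=-820/71
back: M1=4−3/10·-820/71=530/71
M: M0=0, M1=530/71, M2=-820/71, M3=0
seg 0: a=5, c=M0/2=0, d=(M1−M0)/(6·2)=265/426, b=Δ0−h0·(2M0+M1)/6=-1382/213
seg 1: a=-3, c=M1/2=265/71, d=(M2−M1)/(6·3)=-75/71, b=Δ1−h1·(2M1+M2)/6=208/213
seg 2: a=5, c=M2/2=-410/71, d=(M3−M2)/(6·1)=410/213, b=Δ2−h2·(2M2+M3)/6=-1097/213
t_q=7/2 → seg 1, τ=3/2; S=-3+208/213·τ+265/71·τ²+-75/71·τ³=1873/568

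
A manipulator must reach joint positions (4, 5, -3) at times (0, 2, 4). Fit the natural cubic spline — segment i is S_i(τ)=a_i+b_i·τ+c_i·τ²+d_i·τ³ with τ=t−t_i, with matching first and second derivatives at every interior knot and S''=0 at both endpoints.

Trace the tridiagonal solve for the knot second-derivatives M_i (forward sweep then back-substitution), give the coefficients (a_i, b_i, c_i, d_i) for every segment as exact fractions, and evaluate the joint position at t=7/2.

Δ: Δ0=1/2, Δ1=-4
row 1: diag=8, rhs=-27; c'=1/4, d'=-27/8
back: M1=-27/8
M: M0=0, M1=-27/8, M2=0
seg 0: a=4, c=M0/2=0, d=(M1−M0)/(6·2)=-9/32, b=Δ0−h0·(2M0+M1)/6=13/8
seg 1: a=5, c=M1/2=-27/16, d=(M2−M1)/(6·2)=9/32, b=Δ1−h1·(2M1+M2)/6=-7/4
t_q=7/2 → seg 1, τ=3/2; S=5+-7/4·τ+-27/16·τ²+9/32·τ³=-121/256

  seg 0: a=4 b=13/8 c=0 d=-9/32
  seg 1: a=5 b=-7/4 c=-27/16 d=9/32
S(7/2) = -121/256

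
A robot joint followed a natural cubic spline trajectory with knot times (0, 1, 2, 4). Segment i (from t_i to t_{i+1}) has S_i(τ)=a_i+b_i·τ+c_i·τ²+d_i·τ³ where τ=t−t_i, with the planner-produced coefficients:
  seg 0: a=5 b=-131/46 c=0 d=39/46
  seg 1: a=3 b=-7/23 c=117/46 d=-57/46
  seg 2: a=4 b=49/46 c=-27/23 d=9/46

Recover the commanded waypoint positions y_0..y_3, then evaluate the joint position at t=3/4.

y_0 = S_0(0) = a_0 = 5
y_1 = S_1(0) = a_1 = 3
y_2 = S_2(0) = a_2 = 4
y_3 = S_2(2) = 3
t_q=3/4 is in segment 0 (τ=3/4); S_0(τ)=9485/2944

y_0=5 y_1=3 y_2=4 y_3=3
S(3/4) = 9485/2944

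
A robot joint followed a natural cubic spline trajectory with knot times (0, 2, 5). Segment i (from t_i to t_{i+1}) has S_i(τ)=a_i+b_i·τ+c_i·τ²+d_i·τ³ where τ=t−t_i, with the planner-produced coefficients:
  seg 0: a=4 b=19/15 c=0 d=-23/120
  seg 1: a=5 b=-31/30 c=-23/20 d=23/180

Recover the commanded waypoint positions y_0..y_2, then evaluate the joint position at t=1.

y_0=4 y_1=5 y_2=-5
S(1) = 203/40

y_0 = S_0(0) = a_0 = 4
y_1 = S_1(0) = a_1 = 5
y_2 = S_1(3) = -5
t_q=1 is in segment 0 (τ=1); S_0(τ)=203/40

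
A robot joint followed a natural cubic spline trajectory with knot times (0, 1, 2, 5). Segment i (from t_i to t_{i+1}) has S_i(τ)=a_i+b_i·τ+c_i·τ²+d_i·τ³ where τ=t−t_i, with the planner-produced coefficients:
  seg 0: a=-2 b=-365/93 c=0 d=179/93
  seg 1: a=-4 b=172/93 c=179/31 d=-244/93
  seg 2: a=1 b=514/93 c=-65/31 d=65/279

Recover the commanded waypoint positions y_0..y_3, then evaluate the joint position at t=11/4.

y_0=-2 y_1=-4 y_2=1 y_3=5
S(11/4) = 8063/1984

y_0 = S_0(0) = a_0 = -2
y_1 = S_1(0) = a_1 = -4
y_2 = S_2(0) = a_2 = 1
y_3 = S_2(3) = 5
t_q=11/4 is in segment 2 (τ=3/4); S_2(τ)=8063/1984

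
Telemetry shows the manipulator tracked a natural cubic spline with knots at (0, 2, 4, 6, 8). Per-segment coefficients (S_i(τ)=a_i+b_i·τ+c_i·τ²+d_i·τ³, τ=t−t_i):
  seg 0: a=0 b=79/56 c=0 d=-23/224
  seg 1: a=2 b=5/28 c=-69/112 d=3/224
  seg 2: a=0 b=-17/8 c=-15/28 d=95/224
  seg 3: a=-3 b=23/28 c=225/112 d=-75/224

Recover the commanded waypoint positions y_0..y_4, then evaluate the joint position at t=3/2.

y_0 = S_0(0) = a_0 = 0
y_1 = S_1(0) = a_1 = 2
y_2 = S_2(0) = a_2 = 0
y_3 = S_3(0) = a_3 = -3
y_4 = S_3(2) = 4
t_q=3/2 is in segment 0 (τ=3/2); S_0(τ)=453/256

y_0=0 y_1=2 y_2=0 y_3=-3 y_4=4
S(3/2) = 453/256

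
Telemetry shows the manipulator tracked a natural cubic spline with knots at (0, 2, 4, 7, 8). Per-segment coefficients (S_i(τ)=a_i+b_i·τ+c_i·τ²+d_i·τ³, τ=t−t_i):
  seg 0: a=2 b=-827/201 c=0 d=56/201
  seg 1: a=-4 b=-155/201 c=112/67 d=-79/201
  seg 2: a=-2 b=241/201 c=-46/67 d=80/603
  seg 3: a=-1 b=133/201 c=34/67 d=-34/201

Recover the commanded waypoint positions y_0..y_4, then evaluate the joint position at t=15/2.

y_0 = S_0(0) = a_0 = 2
y_1 = S_1(0) = a_1 = -4
y_2 = S_2(0) = a_2 = -2
y_3 = S_3(0) = a_3 = -1
y_4 = S_3(1) = 0
t_q=15/2 is in segment 3 (τ=1/2); S_3(τ)=-151/268

y_0=2 y_1=-4 y_2=-2 y_3=-1 y_4=0
S(15/2) = -151/268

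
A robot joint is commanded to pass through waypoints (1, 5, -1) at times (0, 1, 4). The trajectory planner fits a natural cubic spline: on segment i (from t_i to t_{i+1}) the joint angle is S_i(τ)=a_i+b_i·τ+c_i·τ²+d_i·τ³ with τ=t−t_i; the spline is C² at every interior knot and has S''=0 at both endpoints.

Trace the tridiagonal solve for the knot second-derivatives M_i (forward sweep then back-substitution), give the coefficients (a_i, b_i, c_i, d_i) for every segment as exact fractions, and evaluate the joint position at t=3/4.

  seg 0: a=1 b=19/4 c=0 d=-3/4
  seg 1: a=5 b=5/2 c=-9/4 d=1/4
S(3/4) = 1087/256

Δ: Δ0=4, Δ1=-2
row 1: diag=8, rhs=-36; c'=3/8, d'=-9/2
back: M1=-9/2
M: M0=0, M1=-9/2, M2=0
seg 0: a=1, c=M0/2=0, d=(M1−M0)/(6·1)=-3/4, b=Δ0−h0·(2M0+M1)/6=19/4
seg 1: a=5, c=M1/2=-9/4, d=(M2−M1)/(6·3)=1/4, b=Δ1−h1·(2M1+M2)/6=5/2
t_q=3/4 → seg 0, τ=3/4; S=1+19/4·τ+0·τ²+-3/4·τ³=1087/256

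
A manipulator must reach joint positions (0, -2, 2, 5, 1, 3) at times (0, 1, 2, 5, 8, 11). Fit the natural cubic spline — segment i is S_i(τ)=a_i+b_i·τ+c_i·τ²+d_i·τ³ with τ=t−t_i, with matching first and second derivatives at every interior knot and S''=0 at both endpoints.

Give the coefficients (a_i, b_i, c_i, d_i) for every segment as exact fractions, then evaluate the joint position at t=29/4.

Δ: Δ0=-2, Δ1=4, Δ2=1, Δ3=-4/3, Δ4=2/3
row 1: diag=4, rhs=36; c'=1/4, d'=9
row 2: denom=8−1·1/4=31/4; d'=(-18−1·9)/(31/4)=-108/31
row 3: denom=12−3·12/31=336/31; d'=(-14−3·-108/31)/(336/31)=-55/168
row 4: denom=12−3·31/112=1251/112; d'=(12−3·-55/168)/(1251/112)=1454/1251
back: M4=1454/1251
back: M3=-55/168−31/112·1454/1251=-812/1251
back: M2=-108/31−12/31·-812/1251=-1348/417
back: M1=9−1/4·-1348/417=4090/417
M: M0=0, M1=4090/417, M2=-1348/417, M3=-812/1251, M4=1454/1251, M5=0
seg 0: a=0, c=M0/2=0, d=(M1−M0)/(6·1)=2045/1251, b=Δ0−h0·(2M0+M1)/6=-4547/1251
seg 1: a=-2, c=M1/2=2045/417, d=(M2−M1)/(6·1)=-2719/1251, b=Δ1−h1·(2M1+M2)/6=1588/1251
seg 2: a=2, c=M2/2=-674/417, d=(M3−M2)/(6·3)=1616/11259, b=Δ2−h2·(2M2+M3)/6=5701/1251
seg 3: a=5, c=M3/2=-406/1251, d=(M4−M3)/(6·3)=1133/11259, b=Δ3−h3·(2M3+M4)/6=-1583/1251
seg 4: a=1, c=M4/2=727/1251, d=(M5−M4)/(6·3)=-727/11259, b=Δ4−h4·(2M4+M5)/6=-620/1251
t_q=29/4 → seg 3, τ=9/4; S=5+-1583/1251·τ+-406/1251·τ²+1133/11259·τ³=14733/8896

  seg 0: a=0 b=-4547/1251 c=0 d=2045/1251
  seg 1: a=-2 b=1588/1251 c=2045/417 d=-2719/1251
  seg 2: a=2 b=5701/1251 c=-674/417 d=1616/11259
  seg 3: a=5 b=-1583/1251 c=-406/1251 d=1133/11259
  seg 4: a=1 b=-620/1251 c=727/1251 d=-727/11259
S(29/4) = 14733/8896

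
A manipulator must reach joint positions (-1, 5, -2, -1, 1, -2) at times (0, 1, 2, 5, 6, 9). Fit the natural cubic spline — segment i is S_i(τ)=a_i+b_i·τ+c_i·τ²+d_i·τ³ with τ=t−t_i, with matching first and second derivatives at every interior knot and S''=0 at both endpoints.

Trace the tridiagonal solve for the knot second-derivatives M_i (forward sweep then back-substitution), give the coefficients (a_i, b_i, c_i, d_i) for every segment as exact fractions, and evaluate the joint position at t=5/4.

  seg 0: a=-1 b=16019/1665 c=0 d=-6029/1665
  seg 1: a=5 b=-2068/1665 c=-6029/555 d=1700/333
  seg 2: a=-2 b=-12742/1665 c=2471/555 d=-8942/14985
  seg 3: a=-1 b=982/333 c=-1529/1665 d=-17/555
  seg 4: a=1 b=1699/1665 c=-1682/1665 d=1682/14985
S(5/4) = 18161/4440

Δ: Δ0=6, Δ1=-7, Δ2=1/3, Δ3=2, Δ4=-1
row 1: diag=4, rhs=-78; c'=1/4, d'=-39/2
row 2: denom=8−1·1/4=31/4; d'=(44−1·-39/2)/(31/4)=254/31
row 3: denom=8−3·12/31=212/31; d'=(10−3·254/31)/(212/31)=-113/53
row 4: denom=8−1·31/212=1665/212; d'=(-18−1·-113/53)/(1665/212)=-3364/1665
back: M4=-3364/1665
back: M3=-113/53−31/212·-3364/1665=-3058/1665
back: M2=254/31−12/31·-3058/1665=4942/555
back: M1=-39/2−1/4·4942/555=-12058/555
M: M0=0, M1=-12058/555, M2=4942/555, M3=-3058/1665, M4=-3364/1665, M5=0
seg 0: a=-1, c=M0/2=0, d=(M1−M0)/(6·1)=-6029/1665, b=Δ0−h0·(2M0+M1)/6=16019/1665
seg 1: a=5, c=M1/2=-6029/555, d=(M2−M1)/(6·1)=1700/333, b=Δ1−h1·(2M1+M2)/6=-2068/1665
seg 2: a=-2, c=M2/2=2471/555, d=(M3−M2)/(6·3)=-8942/14985, b=Δ2−h2·(2M2+M3)/6=-12742/1665
seg 3: a=-1, c=M3/2=-1529/1665, d=(M4−M3)/(6·1)=-17/555, b=Δ3−h3·(2M3+M4)/6=982/333
seg 4: a=1, c=M4/2=-1682/1665, d=(M5−M4)/(6·3)=1682/14985, b=Δ4−h4·(2M4+M5)/6=1699/1665
t_q=5/4 → seg 1, τ=1/4; S=5+-2068/1665·τ+-6029/555·τ²+1700/333·τ³=18161/4440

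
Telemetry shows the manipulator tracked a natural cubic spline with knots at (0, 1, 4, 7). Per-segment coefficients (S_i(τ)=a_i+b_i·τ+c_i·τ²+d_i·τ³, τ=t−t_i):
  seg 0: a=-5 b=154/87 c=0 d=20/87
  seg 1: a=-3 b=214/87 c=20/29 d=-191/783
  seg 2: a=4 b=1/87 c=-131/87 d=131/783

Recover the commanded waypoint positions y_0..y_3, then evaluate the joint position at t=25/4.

y_0=-5 y_1=-3 y_2=4 y_3=-5
S(25/4) = -3139/1856

y_0 = S_0(0) = a_0 = -5
y_1 = S_1(0) = a_1 = -3
y_2 = S_2(0) = a_2 = 4
y_3 = S_2(3) = -5
t_q=25/4 is in segment 2 (τ=9/4); S_2(τ)=-3139/1856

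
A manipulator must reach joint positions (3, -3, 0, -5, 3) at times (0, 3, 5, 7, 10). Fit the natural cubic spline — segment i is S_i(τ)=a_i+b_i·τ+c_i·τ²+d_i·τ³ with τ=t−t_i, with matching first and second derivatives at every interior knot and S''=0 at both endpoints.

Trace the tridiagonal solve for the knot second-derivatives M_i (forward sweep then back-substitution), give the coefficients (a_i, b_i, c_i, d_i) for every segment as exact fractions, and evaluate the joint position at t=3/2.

Δ: Δ0=-2, Δ1=3/2, Δ2=-5/2, Δ3=8/3
row 1: diag=10, rhs=21; c'=1/5, d'=21/10
row 2: denom=8−2·1/5=38/5; d'=(-24−2·21/10)/(38/5)=-141/38
row 3: denom=10−2·5/19=180/19; d'=(31−2·-141/38)/(180/19)=73/18
back: M3=73/18
back: M2=-141/38−5/19·73/18=-43/9
back: M1=21/10−1/5·-43/9=55/18
M: M0=0, M1=55/18, M2=-43/9, M3=73/18, M4=0
seg 0: a=3, c=M0/2=0, d=(M1−M0)/(6·3)=55/324, b=Δ0−h0·(2M0+M1)/6=-127/36
seg 1: a=-3, c=M1/2=55/36, d=(M2−M1)/(6·2)=-47/72, b=Δ1−h1·(2M1+M2)/6=19/18
seg 2: a=0, c=M2/2=-43/18, d=(M3−M2)/(6·2)=53/72, b=Δ2−h2·(2M2+M3)/6=-2/3
seg 3: a=-5, c=M3/2=73/36, d=(M4−M3)/(6·3)=-73/324, b=Δ3−h3·(2M3+M4)/6=-25/18
t_q=3/2 → seg 0, τ=3/2; S=3+-127/36·τ+0·τ²+55/324·τ³=-55/32

  seg 0: a=3 b=-127/36 c=0 d=55/324
  seg 1: a=-3 b=19/18 c=55/36 d=-47/72
  seg 2: a=0 b=-2/3 c=-43/18 d=53/72
  seg 3: a=-5 b=-25/18 c=73/36 d=-73/324
S(3/2) = -55/32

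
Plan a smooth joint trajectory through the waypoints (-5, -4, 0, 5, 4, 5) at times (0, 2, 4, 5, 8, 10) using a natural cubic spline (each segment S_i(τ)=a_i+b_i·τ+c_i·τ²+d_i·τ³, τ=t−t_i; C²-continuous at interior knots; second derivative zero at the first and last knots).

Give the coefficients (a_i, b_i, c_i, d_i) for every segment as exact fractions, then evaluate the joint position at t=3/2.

  seg 0: a=-5 b=1012/2283 c=0 d=259/18264
  seg 1: a=-4 b=2801/4566 c=259/3044 d=2777/9132
  seg 2: a=0 b=21017/4566 c=5813/3044 d=-13813/9132
  seg 3: a=5 b=35473/9132 c=-2000/761 d=11161/27396
  seg 4: a=4 b=-4039/4566 c=3161/3044 d=-3161/18264
S(3/2) = -208805/48704

Δ: Δ0=1/2, Δ1=2, Δ2=5, Δ3=-1/3, Δ4=1/2
row 1: diag=8, rhs=9; c'=1/4, d'=9/8
row 2: denom=6−2·1/4=11/2; d'=(18−2·9/8)/(11/2)=63/22
row 3: denom=8−1·2/11=86/11; d'=(-32−1·63/22)/(86/11)=-767/172
row 4: denom=10−3·33/86=761/86; d'=(5−3·-767/172)/(761/86)=3161/1522
back: M4=3161/1522
back: M3=-767/172−33/86·3161/1522=-4000/761
back: M2=63/22−2/11·-4000/761=5813/1522
back: M1=9/8−1/4·5813/1522=259/1522
M: M0=0, M1=259/1522, M2=5813/1522, M3=-4000/761, M4=3161/1522, M5=0
seg 0: a=-5, c=M0/2=0, d=(M1−M0)/(6·2)=259/18264, b=Δ0−h0·(2M0+M1)/6=1012/2283
seg 1: a=-4, c=M1/2=259/3044, d=(M2−M1)/(6·2)=2777/9132, b=Δ1−h1·(2M1+M2)/6=2801/4566
seg 2: a=0, c=M2/2=5813/3044, d=(M3−M2)/(6·1)=-13813/9132, b=Δ2−h2·(2M2+M3)/6=21017/4566
seg 3: a=5, c=M3/2=-2000/761, d=(M4−M3)/(6·3)=11161/27396, b=Δ3−h3·(2M3+M4)/6=35473/9132
seg 4: a=4, c=M4/2=3161/3044, d=(M5−M4)/(6·2)=-3161/18264, b=Δ4−h4·(2M4+M5)/6=-4039/4566
t_q=3/2 → seg 0, τ=3/2; S=-5+1012/2283·τ+0·τ²+259/18264·τ³=-208805/48704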